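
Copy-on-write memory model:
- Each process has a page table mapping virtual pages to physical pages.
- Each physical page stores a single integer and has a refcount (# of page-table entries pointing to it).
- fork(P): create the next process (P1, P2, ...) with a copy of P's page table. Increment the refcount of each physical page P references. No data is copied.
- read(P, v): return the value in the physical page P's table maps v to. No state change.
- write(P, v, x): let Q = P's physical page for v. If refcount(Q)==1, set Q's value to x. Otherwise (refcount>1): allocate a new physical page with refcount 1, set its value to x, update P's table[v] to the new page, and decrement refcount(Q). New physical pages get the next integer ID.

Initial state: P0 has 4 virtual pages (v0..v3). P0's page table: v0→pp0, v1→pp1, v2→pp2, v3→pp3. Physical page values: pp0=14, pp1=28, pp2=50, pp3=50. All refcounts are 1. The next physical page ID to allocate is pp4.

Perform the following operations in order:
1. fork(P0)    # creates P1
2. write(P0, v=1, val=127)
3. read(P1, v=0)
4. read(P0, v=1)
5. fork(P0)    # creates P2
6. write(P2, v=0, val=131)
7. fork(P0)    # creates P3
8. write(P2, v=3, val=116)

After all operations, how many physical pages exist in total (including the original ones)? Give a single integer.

Answer: 7

Derivation:
Op 1: fork(P0) -> P1. 4 ppages; refcounts: pp0:2 pp1:2 pp2:2 pp3:2
Op 2: write(P0, v1, 127). refcount(pp1)=2>1 -> COPY to pp4. 5 ppages; refcounts: pp0:2 pp1:1 pp2:2 pp3:2 pp4:1
Op 3: read(P1, v0) -> 14. No state change.
Op 4: read(P0, v1) -> 127. No state change.
Op 5: fork(P0) -> P2. 5 ppages; refcounts: pp0:3 pp1:1 pp2:3 pp3:3 pp4:2
Op 6: write(P2, v0, 131). refcount(pp0)=3>1 -> COPY to pp5. 6 ppages; refcounts: pp0:2 pp1:1 pp2:3 pp3:3 pp4:2 pp5:1
Op 7: fork(P0) -> P3. 6 ppages; refcounts: pp0:3 pp1:1 pp2:4 pp3:4 pp4:3 pp5:1
Op 8: write(P2, v3, 116). refcount(pp3)=4>1 -> COPY to pp6. 7 ppages; refcounts: pp0:3 pp1:1 pp2:4 pp3:3 pp4:3 pp5:1 pp6:1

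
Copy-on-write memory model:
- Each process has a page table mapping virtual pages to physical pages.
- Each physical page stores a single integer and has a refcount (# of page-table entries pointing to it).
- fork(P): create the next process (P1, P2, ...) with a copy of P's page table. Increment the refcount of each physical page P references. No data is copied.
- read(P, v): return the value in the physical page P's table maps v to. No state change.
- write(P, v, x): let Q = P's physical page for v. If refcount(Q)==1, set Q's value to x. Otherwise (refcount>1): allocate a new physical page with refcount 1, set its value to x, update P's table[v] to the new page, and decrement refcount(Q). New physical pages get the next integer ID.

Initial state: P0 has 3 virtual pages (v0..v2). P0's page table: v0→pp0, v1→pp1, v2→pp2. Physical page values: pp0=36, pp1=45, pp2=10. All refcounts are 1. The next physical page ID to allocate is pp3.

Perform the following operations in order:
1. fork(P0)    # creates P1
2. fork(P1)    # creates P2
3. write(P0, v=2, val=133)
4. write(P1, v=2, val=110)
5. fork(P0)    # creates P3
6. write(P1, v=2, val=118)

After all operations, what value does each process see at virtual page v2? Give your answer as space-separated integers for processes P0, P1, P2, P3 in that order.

Answer: 133 118 10 133

Derivation:
Op 1: fork(P0) -> P1. 3 ppages; refcounts: pp0:2 pp1:2 pp2:2
Op 2: fork(P1) -> P2. 3 ppages; refcounts: pp0:3 pp1:3 pp2:3
Op 3: write(P0, v2, 133). refcount(pp2)=3>1 -> COPY to pp3. 4 ppages; refcounts: pp0:3 pp1:3 pp2:2 pp3:1
Op 4: write(P1, v2, 110). refcount(pp2)=2>1 -> COPY to pp4. 5 ppages; refcounts: pp0:3 pp1:3 pp2:1 pp3:1 pp4:1
Op 5: fork(P0) -> P3. 5 ppages; refcounts: pp0:4 pp1:4 pp2:1 pp3:2 pp4:1
Op 6: write(P1, v2, 118). refcount(pp4)=1 -> write in place. 5 ppages; refcounts: pp0:4 pp1:4 pp2:1 pp3:2 pp4:1
P0: v2 -> pp3 = 133
P1: v2 -> pp4 = 118
P2: v2 -> pp2 = 10
P3: v2 -> pp3 = 133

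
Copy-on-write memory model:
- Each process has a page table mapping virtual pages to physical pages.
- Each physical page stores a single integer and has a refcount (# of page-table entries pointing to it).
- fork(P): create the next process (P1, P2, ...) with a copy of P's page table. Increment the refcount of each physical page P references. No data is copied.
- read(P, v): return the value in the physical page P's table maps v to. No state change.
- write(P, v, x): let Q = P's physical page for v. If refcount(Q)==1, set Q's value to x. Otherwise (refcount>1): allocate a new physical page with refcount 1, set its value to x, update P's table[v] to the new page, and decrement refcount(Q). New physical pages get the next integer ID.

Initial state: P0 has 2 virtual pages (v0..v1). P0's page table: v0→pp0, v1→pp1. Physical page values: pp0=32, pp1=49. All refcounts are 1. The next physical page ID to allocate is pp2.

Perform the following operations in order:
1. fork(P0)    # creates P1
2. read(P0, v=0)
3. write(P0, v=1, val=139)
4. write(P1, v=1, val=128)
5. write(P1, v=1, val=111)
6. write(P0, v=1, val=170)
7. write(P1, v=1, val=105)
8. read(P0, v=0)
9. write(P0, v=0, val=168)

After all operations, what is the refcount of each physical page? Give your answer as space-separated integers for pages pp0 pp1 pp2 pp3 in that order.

Op 1: fork(P0) -> P1. 2 ppages; refcounts: pp0:2 pp1:2
Op 2: read(P0, v0) -> 32. No state change.
Op 3: write(P0, v1, 139). refcount(pp1)=2>1 -> COPY to pp2. 3 ppages; refcounts: pp0:2 pp1:1 pp2:1
Op 4: write(P1, v1, 128). refcount(pp1)=1 -> write in place. 3 ppages; refcounts: pp0:2 pp1:1 pp2:1
Op 5: write(P1, v1, 111). refcount(pp1)=1 -> write in place. 3 ppages; refcounts: pp0:2 pp1:1 pp2:1
Op 6: write(P0, v1, 170). refcount(pp2)=1 -> write in place. 3 ppages; refcounts: pp0:2 pp1:1 pp2:1
Op 7: write(P1, v1, 105). refcount(pp1)=1 -> write in place. 3 ppages; refcounts: pp0:2 pp1:1 pp2:1
Op 8: read(P0, v0) -> 32. No state change.
Op 9: write(P0, v0, 168). refcount(pp0)=2>1 -> COPY to pp3. 4 ppages; refcounts: pp0:1 pp1:1 pp2:1 pp3:1

Answer: 1 1 1 1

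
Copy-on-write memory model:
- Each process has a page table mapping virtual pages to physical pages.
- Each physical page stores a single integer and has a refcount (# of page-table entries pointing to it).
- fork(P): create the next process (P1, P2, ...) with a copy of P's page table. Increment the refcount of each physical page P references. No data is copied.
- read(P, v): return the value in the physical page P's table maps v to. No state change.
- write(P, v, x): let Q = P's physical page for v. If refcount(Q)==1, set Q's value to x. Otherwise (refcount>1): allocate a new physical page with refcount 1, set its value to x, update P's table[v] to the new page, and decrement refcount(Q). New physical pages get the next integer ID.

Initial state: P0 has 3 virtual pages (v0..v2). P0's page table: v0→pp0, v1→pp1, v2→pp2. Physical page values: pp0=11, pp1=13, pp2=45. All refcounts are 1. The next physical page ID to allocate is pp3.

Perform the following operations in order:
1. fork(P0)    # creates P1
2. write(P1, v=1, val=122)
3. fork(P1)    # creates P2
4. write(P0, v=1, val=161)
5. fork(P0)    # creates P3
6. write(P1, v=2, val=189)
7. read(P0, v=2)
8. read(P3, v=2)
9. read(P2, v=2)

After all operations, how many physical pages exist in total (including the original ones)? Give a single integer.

Answer: 5

Derivation:
Op 1: fork(P0) -> P1. 3 ppages; refcounts: pp0:2 pp1:2 pp2:2
Op 2: write(P1, v1, 122). refcount(pp1)=2>1 -> COPY to pp3. 4 ppages; refcounts: pp0:2 pp1:1 pp2:2 pp3:1
Op 3: fork(P1) -> P2. 4 ppages; refcounts: pp0:3 pp1:1 pp2:3 pp3:2
Op 4: write(P0, v1, 161). refcount(pp1)=1 -> write in place. 4 ppages; refcounts: pp0:3 pp1:1 pp2:3 pp3:2
Op 5: fork(P0) -> P3. 4 ppages; refcounts: pp0:4 pp1:2 pp2:4 pp3:2
Op 6: write(P1, v2, 189). refcount(pp2)=4>1 -> COPY to pp4. 5 ppages; refcounts: pp0:4 pp1:2 pp2:3 pp3:2 pp4:1
Op 7: read(P0, v2) -> 45. No state change.
Op 8: read(P3, v2) -> 45. No state change.
Op 9: read(P2, v2) -> 45. No state change.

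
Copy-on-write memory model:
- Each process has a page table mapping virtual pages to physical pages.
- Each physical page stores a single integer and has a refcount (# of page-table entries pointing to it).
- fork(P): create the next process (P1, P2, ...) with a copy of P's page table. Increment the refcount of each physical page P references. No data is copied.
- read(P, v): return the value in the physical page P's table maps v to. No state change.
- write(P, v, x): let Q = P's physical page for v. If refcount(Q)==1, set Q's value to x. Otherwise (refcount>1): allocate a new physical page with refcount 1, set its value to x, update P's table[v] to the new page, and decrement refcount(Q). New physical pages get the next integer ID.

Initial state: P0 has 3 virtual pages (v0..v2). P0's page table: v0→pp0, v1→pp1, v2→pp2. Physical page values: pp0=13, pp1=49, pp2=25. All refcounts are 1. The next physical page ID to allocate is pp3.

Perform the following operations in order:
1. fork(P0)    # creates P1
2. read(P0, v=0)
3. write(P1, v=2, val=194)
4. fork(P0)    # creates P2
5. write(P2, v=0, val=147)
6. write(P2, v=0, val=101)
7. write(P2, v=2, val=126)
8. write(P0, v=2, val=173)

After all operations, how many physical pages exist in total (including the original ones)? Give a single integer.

Op 1: fork(P0) -> P1. 3 ppages; refcounts: pp0:2 pp1:2 pp2:2
Op 2: read(P0, v0) -> 13. No state change.
Op 3: write(P1, v2, 194). refcount(pp2)=2>1 -> COPY to pp3. 4 ppages; refcounts: pp0:2 pp1:2 pp2:1 pp3:1
Op 4: fork(P0) -> P2. 4 ppages; refcounts: pp0:3 pp1:3 pp2:2 pp3:1
Op 5: write(P2, v0, 147). refcount(pp0)=3>1 -> COPY to pp4. 5 ppages; refcounts: pp0:2 pp1:3 pp2:2 pp3:1 pp4:1
Op 6: write(P2, v0, 101). refcount(pp4)=1 -> write in place. 5 ppages; refcounts: pp0:2 pp1:3 pp2:2 pp3:1 pp4:1
Op 7: write(P2, v2, 126). refcount(pp2)=2>1 -> COPY to pp5. 6 ppages; refcounts: pp0:2 pp1:3 pp2:1 pp3:1 pp4:1 pp5:1
Op 8: write(P0, v2, 173). refcount(pp2)=1 -> write in place. 6 ppages; refcounts: pp0:2 pp1:3 pp2:1 pp3:1 pp4:1 pp5:1

Answer: 6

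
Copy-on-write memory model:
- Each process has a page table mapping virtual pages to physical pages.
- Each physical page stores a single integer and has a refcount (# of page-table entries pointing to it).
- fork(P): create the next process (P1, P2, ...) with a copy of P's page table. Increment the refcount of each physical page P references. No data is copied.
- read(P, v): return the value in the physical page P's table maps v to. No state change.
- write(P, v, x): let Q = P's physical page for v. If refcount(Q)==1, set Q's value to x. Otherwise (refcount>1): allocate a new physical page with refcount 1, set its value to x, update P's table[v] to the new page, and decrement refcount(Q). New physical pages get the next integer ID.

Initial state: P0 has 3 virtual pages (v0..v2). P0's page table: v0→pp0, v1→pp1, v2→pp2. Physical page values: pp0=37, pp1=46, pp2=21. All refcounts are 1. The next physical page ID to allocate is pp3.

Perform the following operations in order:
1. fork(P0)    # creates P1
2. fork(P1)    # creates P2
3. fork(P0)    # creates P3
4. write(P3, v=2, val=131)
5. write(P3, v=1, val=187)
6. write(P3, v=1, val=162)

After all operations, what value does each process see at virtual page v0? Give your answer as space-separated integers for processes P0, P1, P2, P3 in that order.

Op 1: fork(P0) -> P1. 3 ppages; refcounts: pp0:2 pp1:2 pp2:2
Op 2: fork(P1) -> P2. 3 ppages; refcounts: pp0:3 pp1:3 pp2:3
Op 3: fork(P0) -> P3. 3 ppages; refcounts: pp0:4 pp1:4 pp2:4
Op 4: write(P3, v2, 131). refcount(pp2)=4>1 -> COPY to pp3. 4 ppages; refcounts: pp0:4 pp1:4 pp2:3 pp3:1
Op 5: write(P3, v1, 187). refcount(pp1)=4>1 -> COPY to pp4. 5 ppages; refcounts: pp0:4 pp1:3 pp2:3 pp3:1 pp4:1
Op 6: write(P3, v1, 162). refcount(pp4)=1 -> write in place. 5 ppages; refcounts: pp0:4 pp1:3 pp2:3 pp3:1 pp4:1
P0: v0 -> pp0 = 37
P1: v0 -> pp0 = 37
P2: v0 -> pp0 = 37
P3: v0 -> pp0 = 37

Answer: 37 37 37 37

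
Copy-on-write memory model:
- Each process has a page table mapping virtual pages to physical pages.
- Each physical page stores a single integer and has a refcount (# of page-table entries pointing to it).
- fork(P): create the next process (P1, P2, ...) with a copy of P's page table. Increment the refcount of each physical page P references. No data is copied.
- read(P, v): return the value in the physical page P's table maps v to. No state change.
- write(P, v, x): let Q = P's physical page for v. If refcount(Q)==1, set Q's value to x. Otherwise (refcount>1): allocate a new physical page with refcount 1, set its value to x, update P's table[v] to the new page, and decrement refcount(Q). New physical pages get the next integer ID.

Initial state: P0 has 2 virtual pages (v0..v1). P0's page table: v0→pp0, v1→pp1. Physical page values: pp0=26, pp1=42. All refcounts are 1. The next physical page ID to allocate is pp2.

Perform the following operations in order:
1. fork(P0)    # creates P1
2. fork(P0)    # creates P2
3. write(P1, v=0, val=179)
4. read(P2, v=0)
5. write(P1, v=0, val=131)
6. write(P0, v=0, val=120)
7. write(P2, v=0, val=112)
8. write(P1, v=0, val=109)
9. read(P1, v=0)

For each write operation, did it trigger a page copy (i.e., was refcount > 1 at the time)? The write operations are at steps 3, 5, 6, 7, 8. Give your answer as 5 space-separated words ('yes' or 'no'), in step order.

Op 1: fork(P0) -> P1. 2 ppages; refcounts: pp0:2 pp1:2
Op 2: fork(P0) -> P2. 2 ppages; refcounts: pp0:3 pp1:3
Op 3: write(P1, v0, 179). refcount(pp0)=3>1 -> COPY to pp2. 3 ppages; refcounts: pp0:2 pp1:3 pp2:1
Op 4: read(P2, v0) -> 26. No state change.
Op 5: write(P1, v0, 131). refcount(pp2)=1 -> write in place. 3 ppages; refcounts: pp0:2 pp1:3 pp2:1
Op 6: write(P0, v0, 120). refcount(pp0)=2>1 -> COPY to pp3. 4 ppages; refcounts: pp0:1 pp1:3 pp2:1 pp3:1
Op 7: write(P2, v0, 112). refcount(pp0)=1 -> write in place. 4 ppages; refcounts: pp0:1 pp1:3 pp2:1 pp3:1
Op 8: write(P1, v0, 109). refcount(pp2)=1 -> write in place. 4 ppages; refcounts: pp0:1 pp1:3 pp2:1 pp3:1
Op 9: read(P1, v0) -> 109. No state change.

yes no yes no no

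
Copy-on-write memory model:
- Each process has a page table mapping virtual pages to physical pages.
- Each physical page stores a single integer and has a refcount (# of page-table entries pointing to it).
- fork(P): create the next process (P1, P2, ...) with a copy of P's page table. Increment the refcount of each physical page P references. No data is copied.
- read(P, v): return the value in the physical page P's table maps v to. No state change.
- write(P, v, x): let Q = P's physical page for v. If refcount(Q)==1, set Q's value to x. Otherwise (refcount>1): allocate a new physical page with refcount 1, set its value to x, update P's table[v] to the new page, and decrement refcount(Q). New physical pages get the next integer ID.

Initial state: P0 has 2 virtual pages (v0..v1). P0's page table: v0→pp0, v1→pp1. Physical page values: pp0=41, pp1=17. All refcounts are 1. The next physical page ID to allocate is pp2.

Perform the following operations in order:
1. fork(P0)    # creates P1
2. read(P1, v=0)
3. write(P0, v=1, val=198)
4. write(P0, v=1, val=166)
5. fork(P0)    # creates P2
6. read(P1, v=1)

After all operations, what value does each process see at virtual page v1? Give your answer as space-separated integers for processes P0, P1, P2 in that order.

Op 1: fork(P0) -> P1. 2 ppages; refcounts: pp0:2 pp1:2
Op 2: read(P1, v0) -> 41. No state change.
Op 3: write(P0, v1, 198). refcount(pp1)=2>1 -> COPY to pp2. 3 ppages; refcounts: pp0:2 pp1:1 pp2:1
Op 4: write(P0, v1, 166). refcount(pp2)=1 -> write in place. 3 ppages; refcounts: pp0:2 pp1:1 pp2:1
Op 5: fork(P0) -> P2. 3 ppages; refcounts: pp0:3 pp1:1 pp2:2
Op 6: read(P1, v1) -> 17. No state change.
P0: v1 -> pp2 = 166
P1: v1 -> pp1 = 17
P2: v1 -> pp2 = 166

Answer: 166 17 166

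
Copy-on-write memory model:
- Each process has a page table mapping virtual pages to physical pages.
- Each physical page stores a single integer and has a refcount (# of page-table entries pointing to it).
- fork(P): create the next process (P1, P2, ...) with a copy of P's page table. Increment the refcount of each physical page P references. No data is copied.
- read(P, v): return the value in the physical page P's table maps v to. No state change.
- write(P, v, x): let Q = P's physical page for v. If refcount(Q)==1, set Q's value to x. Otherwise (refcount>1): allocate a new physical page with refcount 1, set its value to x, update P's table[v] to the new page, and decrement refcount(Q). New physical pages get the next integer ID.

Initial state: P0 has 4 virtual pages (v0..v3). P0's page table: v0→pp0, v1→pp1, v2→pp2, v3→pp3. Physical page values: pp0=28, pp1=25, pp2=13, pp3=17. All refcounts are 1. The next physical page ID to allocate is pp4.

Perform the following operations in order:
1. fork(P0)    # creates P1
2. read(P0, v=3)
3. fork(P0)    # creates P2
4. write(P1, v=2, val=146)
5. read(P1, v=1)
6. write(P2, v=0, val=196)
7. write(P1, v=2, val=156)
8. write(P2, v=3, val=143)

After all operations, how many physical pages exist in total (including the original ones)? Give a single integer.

Op 1: fork(P0) -> P1. 4 ppages; refcounts: pp0:2 pp1:2 pp2:2 pp3:2
Op 2: read(P0, v3) -> 17. No state change.
Op 3: fork(P0) -> P2. 4 ppages; refcounts: pp0:3 pp1:3 pp2:3 pp3:3
Op 4: write(P1, v2, 146). refcount(pp2)=3>1 -> COPY to pp4. 5 ppages; refcounts: pp0:3 pp1:3 pp2:2 pp3:3 pp4:1
Op 5: read(P1, v1) -> 25. No state change.
Op 6: write(P2, v0, 196). refcount(pp0)=3>1 -> COPY to pp5. 6 ppages; refcounts: pp0:2 pp1:3 pp2:2 pp3:3 pp4:1 pp5:1
Op 7: write(P1, v2, 156). refcount(pp4)=1 -> write in place. 6 ppages; refcounts: pp0:2 pp1:3 pp2:2 pp3:3 pp4:1 pp5:1
Op 8: write(P2, v3, 143). refcount(pp3)=3>1 -> COPY to pp6. 7 ppages; refcounts: pp0:2 pp1:3 pp2:2 pp3:2 pp4:1 pp5:1 pp6:1

Answer: 7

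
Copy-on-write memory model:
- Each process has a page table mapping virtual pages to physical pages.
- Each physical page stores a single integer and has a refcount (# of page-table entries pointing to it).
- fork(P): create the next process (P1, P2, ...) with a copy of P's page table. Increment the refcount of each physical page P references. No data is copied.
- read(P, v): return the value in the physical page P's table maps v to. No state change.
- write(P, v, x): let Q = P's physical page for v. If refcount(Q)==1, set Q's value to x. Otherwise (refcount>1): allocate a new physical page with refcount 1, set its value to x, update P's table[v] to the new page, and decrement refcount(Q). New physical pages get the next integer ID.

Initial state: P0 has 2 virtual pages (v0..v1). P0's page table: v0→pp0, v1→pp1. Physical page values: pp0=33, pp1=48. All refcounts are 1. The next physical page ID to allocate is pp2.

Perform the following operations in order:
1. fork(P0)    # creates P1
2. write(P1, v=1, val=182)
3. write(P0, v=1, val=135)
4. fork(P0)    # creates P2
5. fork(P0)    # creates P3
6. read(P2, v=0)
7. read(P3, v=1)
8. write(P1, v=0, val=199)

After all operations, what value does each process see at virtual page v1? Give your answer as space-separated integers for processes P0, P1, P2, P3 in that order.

Op 1: fork(P0) -> P1. 2 ppages; refcounts: pp0:2 pp1:2
Op 2: write(P1, v1, 182). refcount(pp1)=2>1 -> COPY to pp2. 3 ppages; refcounts: pp0:2 pp1:1 pp2:1
Op 3: write(P0, v1, 135). refcount(pp1)=1 -> write in place. 3 ppages; refcounts: pp0:2 pp1:1 pp2:1
Op 4: fork(P0) -> P2. 3 ppages; refcounts: pp0:3 pp1:2 pp2:1
Op 5: fork(P0) -> P3. 3 ppages; refcounts: pp0:4 pp1:3 pp2:1
Op 6: read(P2, v0) -> 33. No state change.
Op 7: read(P3, v1) -> 135. No state change.
Op 8: write(P1, v0, 199). refcount(pp0)=4>1 -> COPY to pp3. 4 ppages; refcounts: pp0:3 pp1:3 pp2:1 pp3:1
P0: v1 -> pp1 = 135
P1: v1 -> pp2 = 182
P2: v1 -> pp1 = 135
P3: v1 -> pp1 = 135

Answer: 135 182 135 135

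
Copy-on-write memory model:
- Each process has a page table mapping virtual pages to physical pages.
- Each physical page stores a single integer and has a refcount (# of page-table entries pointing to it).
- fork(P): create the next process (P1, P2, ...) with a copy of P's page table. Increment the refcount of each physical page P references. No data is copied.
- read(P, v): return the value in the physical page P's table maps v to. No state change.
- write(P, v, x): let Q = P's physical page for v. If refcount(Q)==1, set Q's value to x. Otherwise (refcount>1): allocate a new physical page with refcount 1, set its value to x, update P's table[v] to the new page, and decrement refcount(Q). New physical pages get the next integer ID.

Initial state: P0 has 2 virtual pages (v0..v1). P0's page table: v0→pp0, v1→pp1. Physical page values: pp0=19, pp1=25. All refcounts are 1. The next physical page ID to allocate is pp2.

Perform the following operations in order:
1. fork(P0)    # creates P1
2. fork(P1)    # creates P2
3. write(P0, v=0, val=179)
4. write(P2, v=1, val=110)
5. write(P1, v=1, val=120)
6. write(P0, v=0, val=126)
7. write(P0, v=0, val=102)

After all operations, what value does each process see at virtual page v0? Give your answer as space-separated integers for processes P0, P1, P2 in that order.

Op 1: fork(P0) -> P1. 2 ppages; refcounts: pp0:2 pp1:2
Op 2: fork(P1) -> P2. 2 ppages; refcounts: pp0:3 pp1:3
Op 3: write(P0, v0, 179). refcount(pp0)=3>1 -> COPY to pp2. 3 ppages; refcounts: pp0:2 pp1:3 pp2:1
Op 4: write(P2, v1, 110). refcount(pp1)=3>1 -> COPY to pp3. 4 ppages; refcounts: pp0:2 pp1:2 pp2:1 pp3:1
Op 5: write(P1, v1, 120). refcount(pp1)=2>1 -> COPY to pp4. 5 ppages; refcounts: pp0:2 pp1:1 pp2:1 pp3:1 pp4:1
Op 6: write(P0, v0, 126). refcount(pp2)=1 -> write in place. 5 ppages; refcounts: pp0:2 pp1:1 pp2:1 pp3:1 pp4:1
Op 7: write(P0, v0, 102). refcount(pp2)=1 -> write in place. 5 ppages; refcounts: pp0:2 pp1:1 pp2:1 pp3:1 pp4:1
P0: v0 -> pp2 = 102
P1: v0 -> pp0 = 19
P2: v0 -> pp0 = 19

Answer: 102 19 19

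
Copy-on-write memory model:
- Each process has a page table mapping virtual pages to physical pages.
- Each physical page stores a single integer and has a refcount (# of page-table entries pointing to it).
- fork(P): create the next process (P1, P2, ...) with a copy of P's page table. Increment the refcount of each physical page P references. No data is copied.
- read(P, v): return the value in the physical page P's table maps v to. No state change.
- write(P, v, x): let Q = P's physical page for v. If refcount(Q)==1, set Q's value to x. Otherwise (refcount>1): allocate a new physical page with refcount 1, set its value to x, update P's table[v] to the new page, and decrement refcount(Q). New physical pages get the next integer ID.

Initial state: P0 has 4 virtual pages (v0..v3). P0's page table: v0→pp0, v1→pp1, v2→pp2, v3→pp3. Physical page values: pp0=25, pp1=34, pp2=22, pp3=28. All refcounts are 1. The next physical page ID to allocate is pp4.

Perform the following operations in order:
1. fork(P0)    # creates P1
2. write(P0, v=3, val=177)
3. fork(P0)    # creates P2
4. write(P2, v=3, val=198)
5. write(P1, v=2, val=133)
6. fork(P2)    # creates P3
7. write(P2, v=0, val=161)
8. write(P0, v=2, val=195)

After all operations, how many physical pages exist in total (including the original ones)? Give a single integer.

Op 1: fork(P0) -> P1. 4 ppages; refcounts: pp0:2 pp1:2 pp2:2 pp3:2
Op 2: write(P0, v3, 177). refcount(pp3)=2>1 -> COPY to pp4. 5 ppages; refcounts: pp0:2 pp1:2 pp2:2 pp3:1 pp4:1
Op 3: fork(P0) -> P2. 5 ppages; refcounts: pp0:3 pp1:3 pp2:3 pp3:1 pp4:2
Op 4: write(P2, v3, 198). refcount(pp4)=2>1 -> COPY to pp5. 6 ppages; refcounts: pp0:3 pp1:3 pp2:3 pp3:1 pp4:1 pp5:1
Op 5: write(P1, v2, 133). refcount(pp2)=3>1 -> COPY to pp6. 7 ppages; refcounts: pp0:3 pp1:3 pp2:2 pp3:1 pp4:1 pp5:1 pp6:1
Op 6: fork(P2) -> P3. 7 ppages; refcounts: pp0:4 pp1:4 pp2:3 pp3:1 pp4:1 pp5:2 pp6:1
Op 7: write(P2, v0, 161). refcount(pp0)=4>1 -> COPY to pp7. 8 ppages; refcounts: pp0:3 pp1:4 pp2:3 pp3:1 pp4:1 pp5:2 pp6:1 pp7:1
Op 8: write(P0, v2, 195). refcount(pp2)=3>1 -> COPY to pp8. 9 ppages; refcounts: pp0:3 pp1:4 pp2:2 pp3:1 pp4:1 pp5:2 pp6:1 pp7:1 pp8:1

Answer: 9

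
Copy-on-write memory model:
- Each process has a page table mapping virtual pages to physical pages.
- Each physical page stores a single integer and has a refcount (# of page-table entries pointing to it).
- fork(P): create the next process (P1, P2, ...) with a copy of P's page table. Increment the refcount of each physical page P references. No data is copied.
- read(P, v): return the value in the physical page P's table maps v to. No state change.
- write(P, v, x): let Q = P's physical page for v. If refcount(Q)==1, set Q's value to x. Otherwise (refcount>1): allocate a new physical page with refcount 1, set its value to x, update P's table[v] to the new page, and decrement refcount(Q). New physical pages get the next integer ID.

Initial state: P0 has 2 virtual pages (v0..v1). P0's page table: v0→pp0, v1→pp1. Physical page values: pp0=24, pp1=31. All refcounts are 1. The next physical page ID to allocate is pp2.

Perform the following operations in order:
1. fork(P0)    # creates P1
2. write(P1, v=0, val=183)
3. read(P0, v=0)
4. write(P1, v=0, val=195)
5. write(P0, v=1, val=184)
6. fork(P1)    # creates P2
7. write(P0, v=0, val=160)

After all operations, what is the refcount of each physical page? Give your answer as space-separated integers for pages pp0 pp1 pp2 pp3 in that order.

Op 1: fork(P0) -> P1. 2 ppages; refcounts: pp0:2 pp1:2
Op 2: write(P1, v0, 183). refcount(pp0)=2>1 -> COPY to pp2. 3 ppages; refcounts: pp0:1 pp1:2 pp2:1
Op 3: read(P0, v0) -> 24. No state change.
Op 4: write(P1, v0, 195). refcount(pp2)=1 -> write in place. 3 ppages; refcounts: pp0:1 pp1:2 pp2:1
Op 5: write(P0, v1, 184). refcount(pp1)=2>1 -> COPY to pp3. 4 ppages; refcounts: pp0:1 pp1:1 pp2:1 pp3:1
Op 6: fork(P1) -> P2. 4 ppages; refcounts: pp0:1 pp1:2 pp2:2 pp3:1
Op 7: write(P0, v0, 160). refcount(pp0)=1 -> write in place. 4 ppages; refcounts: pp0:1 pp1:2 pp2:2 pp3:1

Answer: 1 2 2 1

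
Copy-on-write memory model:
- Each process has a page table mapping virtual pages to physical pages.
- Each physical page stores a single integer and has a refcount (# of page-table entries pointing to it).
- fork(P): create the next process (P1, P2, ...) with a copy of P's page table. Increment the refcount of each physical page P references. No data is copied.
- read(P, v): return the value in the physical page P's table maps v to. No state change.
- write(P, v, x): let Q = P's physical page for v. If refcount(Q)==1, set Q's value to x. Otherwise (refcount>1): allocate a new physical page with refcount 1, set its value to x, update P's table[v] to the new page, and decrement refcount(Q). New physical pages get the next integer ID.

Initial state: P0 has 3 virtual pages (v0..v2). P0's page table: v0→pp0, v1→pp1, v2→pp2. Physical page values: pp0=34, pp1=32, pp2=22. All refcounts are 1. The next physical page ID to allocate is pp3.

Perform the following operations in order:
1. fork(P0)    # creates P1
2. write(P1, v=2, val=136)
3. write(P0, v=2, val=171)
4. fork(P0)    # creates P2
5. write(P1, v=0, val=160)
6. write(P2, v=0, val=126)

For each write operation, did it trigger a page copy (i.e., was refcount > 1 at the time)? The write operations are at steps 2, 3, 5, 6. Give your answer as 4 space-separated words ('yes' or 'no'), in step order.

Op 1: fork(P0) -> P1. 3 ppages; refcounts: pp0:2 pp1:2 pp2:2
Op 2: write(P1, v2, 136). refcount(pp2)=2>1 -> COPY to pp3. 4 ppages; refcounts: pp0:2 pp1:2 pp2:1 pp3:1
Op 3: write(P0, v2, 171). refcount(pp2)=1 -> write in place. 4 ppages; refcounts: pp0:2 pp1:2 pp2:1 pp3:1
Op 4: fork(P0) -> P2. 4 ppages; refcounts: pp0:3 pp1:3 pp2:2 pp3:1
Op 5: write(P1, v0, 160). refcount(pp0)=3>1 -> COPY to pp4. 5 ppages; refcounts: pp0:2 pp1:3 pp2:2 pp3:1 pp4:1
Op 6: write(P2, v0, 126). refcount(pp0)=2>1 -> COPY to pp5. 6 ppages; refcounts: pp0:1 pp1:3 pp2:2 pp3:1 pp4:1 pp5:1

yes no yes yes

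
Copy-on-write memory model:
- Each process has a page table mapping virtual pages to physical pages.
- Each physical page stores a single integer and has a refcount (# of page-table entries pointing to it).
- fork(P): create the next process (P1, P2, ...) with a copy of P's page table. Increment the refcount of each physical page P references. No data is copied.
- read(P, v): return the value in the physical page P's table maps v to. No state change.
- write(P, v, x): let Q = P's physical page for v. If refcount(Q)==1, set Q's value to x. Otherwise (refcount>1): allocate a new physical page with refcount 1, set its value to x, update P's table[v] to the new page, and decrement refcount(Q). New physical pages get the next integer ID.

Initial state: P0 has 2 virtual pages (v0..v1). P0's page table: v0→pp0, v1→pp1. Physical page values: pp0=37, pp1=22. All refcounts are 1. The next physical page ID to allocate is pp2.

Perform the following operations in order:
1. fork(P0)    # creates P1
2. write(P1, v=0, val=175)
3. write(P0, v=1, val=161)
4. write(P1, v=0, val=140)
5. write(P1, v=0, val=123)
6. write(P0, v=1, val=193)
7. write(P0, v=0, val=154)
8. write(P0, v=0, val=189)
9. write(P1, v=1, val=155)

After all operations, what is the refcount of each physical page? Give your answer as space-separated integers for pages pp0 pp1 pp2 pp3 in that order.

Answer: 1 1 1 1

Derivation:
Op 1: fork(P0) -> P1. 2 ppages; refcounts: pp0:2 pp1:2
Op 2: write(P1, v0, 175). refcount(pp0)=2>1 -> COPY to pp2. 3 ppages; refcounts: pp0:1 pp1:2 pp2:1
Op 3: write(P0, v1, 161). refcount(pp1)=2>1 -> COPY to pp3. 4 ppages; refcounts: pp0:1 pp1:1 pp2:1 pp3:1
Op 4: write(P1, v0, 140). refcount(pp2)=1 -> write in place. 4 ppages; refcounts: pp0:1 pp1:1 pp2:1 pp3:1
Op 5: write(P1, v0, 123). refcount(pp2)=1 -> write in place. 4 ppages; refcounts: pp0:1 pp1:1 pp2:1 pp3:1
Op 6: write(P0, v1, 193). refcount(pp3)=1 -> write in place. 4 ppages; refcounts: pp0:1 pp1:1 pp2:1 pp3:1
Op 7: write(P0, v0, 154). refcount(pp0)=1 -> write in place. 4 ppages; refcounts: pp0:1 pp1:1 pp2:1 pp3:1
Op 8: write(P0, v0, 189). refcount(pp0)=1 -> write in place. 4 ppages; refcounts: pp0:1 pp1:1 pp2:1 pp3:1
Op 9: write(P1, v1, 155). refcount(pp1)=1 -> write in place. 4 ppages; refcounts: pp0:1 pp1:1 pp2:1 pp3:1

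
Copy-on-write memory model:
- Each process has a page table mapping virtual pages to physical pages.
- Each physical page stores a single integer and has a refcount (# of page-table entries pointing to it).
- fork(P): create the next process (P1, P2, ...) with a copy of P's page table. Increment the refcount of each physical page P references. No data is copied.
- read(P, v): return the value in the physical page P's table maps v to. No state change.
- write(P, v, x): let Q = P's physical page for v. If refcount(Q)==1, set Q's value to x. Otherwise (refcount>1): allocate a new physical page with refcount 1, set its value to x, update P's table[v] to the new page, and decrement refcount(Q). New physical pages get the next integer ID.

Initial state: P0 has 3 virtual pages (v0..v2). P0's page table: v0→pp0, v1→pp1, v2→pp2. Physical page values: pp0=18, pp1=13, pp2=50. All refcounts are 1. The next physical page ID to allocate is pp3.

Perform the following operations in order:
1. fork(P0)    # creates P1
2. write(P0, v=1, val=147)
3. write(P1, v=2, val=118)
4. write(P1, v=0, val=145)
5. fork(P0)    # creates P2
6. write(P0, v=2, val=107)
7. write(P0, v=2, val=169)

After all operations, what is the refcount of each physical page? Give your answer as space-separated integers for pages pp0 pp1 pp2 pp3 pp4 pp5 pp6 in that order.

Op 1: fork(P0) -> P1. 3 ppages; refcounts: pp0:2 pp1:2 pp2:2
Op 2: write(P0, v1, 147). refcount(pp1)=2>1 -> COPY to pp3. 4 ppages; refcounts: pp0:2 pp1:1 pp2:2 pp3:1
Op 3: write(P1, v2, 118). refcount(pp2)=2>1 -> COPY to pp4. 5 ppages; refcounts: pp0:2 pp1:1 pp2:1 pp3:1 pp4:1
Op 4: write(P1, v0, 145). refcount(pp0)=2>1 -> COPY to pp5. 6 ppages; refcounts: pp0:1 pp1:1 pp2:1 pp3:1 pp4:1 pp5:1
Op 5: fork(P0) -> P2. 6 ppages; refcounts: pp0:2 pp1:1 pp2:2 pp3:2 pp4:1 pp5:1
Op 6: write(P0, v2, 107). refcount(pp2)=2>1 -> COPY to pp6. 7 ppages; refcounts: pp0:2 pp1:1 pp2:1 pp3:2 pp4:1 pp5:1 pp6:1
Op 7: write(P0, v2, 169). refcount(pp6)=1 -> write in place. 7 ppages; refcounts: pp0:2 pp1:1 pp2:1 pp3:2 pp4:1 pp5:1 pp6:1

Answer: 2 1 1 2 1 1 1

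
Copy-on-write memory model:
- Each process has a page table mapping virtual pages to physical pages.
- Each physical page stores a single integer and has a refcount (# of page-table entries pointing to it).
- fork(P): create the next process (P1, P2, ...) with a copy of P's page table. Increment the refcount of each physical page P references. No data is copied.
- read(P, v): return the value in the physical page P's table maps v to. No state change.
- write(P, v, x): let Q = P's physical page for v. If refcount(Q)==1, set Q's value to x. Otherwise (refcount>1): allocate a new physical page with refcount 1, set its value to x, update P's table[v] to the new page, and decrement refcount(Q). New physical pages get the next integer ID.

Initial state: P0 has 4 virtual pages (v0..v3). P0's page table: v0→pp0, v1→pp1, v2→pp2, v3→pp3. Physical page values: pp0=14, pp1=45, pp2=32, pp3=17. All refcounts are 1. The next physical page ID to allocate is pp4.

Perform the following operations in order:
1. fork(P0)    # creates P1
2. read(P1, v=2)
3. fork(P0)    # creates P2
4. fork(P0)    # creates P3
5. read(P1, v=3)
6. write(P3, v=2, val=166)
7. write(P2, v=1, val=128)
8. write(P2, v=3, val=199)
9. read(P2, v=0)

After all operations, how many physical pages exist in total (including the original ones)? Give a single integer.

Op 1: fork(P0) -> P1. 4 ppages; refcounts: pp0:2 pp1:2 pp2:2 pp3:2
Op 2: read(P1, v2) -> 32. No state change.
Op 3: fork(P0) -> P2. 4 ppages; refcounts: pp0:3 pp1:3 pp2:3 pp3:3
Op 4: fork(P0) -> P3. 4 ppages; refcounts: pp0:4 pp1:4 pp2:4 pp3:4
Op 5: read(P1, v3) -> 17. No state change.
Op 6: write(P3, v2, 166). refcount(pp2)=4>1 -> COPY to pp4. 5 ppages; refcounts: pp0:4 pp1:4 pp2:3 pp3:4 pp4:1
Op 7: write(P2, v1, 128). refcount(pp1)=4>1 -> COPY to pp5. 6 ppages; refcounts: pp0:4 pp1:3 pp2:3 pp3:4 pp4:1 pp5:1
Op 8: write(P2, v3, 199). refcount(pp3)=4>1 -> COPY to pp6. 7 ppages; refcounts: pp0:4 pp1:3 pp2:3 pp3:3 pp4:1 pp5:1 pp6:1
Op 9: read(P2, v0) -> 14. No state change.

Answer: 7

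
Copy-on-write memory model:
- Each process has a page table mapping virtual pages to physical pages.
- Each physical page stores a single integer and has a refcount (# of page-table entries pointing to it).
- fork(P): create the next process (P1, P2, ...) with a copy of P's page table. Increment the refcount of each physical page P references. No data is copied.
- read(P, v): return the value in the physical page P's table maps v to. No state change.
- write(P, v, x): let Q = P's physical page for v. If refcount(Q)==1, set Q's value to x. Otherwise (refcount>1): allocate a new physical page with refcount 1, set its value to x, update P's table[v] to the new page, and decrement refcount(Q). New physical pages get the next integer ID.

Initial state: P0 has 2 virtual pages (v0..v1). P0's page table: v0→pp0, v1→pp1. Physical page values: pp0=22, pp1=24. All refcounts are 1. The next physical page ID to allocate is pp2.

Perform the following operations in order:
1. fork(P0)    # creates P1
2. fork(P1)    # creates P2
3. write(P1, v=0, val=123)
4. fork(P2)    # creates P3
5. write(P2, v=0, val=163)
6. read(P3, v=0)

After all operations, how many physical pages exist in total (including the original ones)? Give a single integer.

Answer: 4

Derivation:
Op 1: fork(P0) -> P1. 2 ppages; refcounts: pp0:2 pp1:2
Op 2: fork(P1) -> P2. 2 ppages; refcounts: pp0:3 pp1:3
Op 3: write(P1, v0, 123). refcount(pp0)=3>1 -> COPY to pp2. 3 ppages; refcounts: pp0:2 pp1:3 pp2:1
Op 4: fork(P2) -> P3. 3 ppages; refcounts: pp0:3 pp1:4 pp2:1
Op 5: write(P2, v0, 163). refcount(pp0)=3>1 -> COPY to pp3. 4 ppages; refcounts: pp0:2 pp1:4 pp2:1 pp3:1
Op 6: read(P3, v0) -> 22. No state change.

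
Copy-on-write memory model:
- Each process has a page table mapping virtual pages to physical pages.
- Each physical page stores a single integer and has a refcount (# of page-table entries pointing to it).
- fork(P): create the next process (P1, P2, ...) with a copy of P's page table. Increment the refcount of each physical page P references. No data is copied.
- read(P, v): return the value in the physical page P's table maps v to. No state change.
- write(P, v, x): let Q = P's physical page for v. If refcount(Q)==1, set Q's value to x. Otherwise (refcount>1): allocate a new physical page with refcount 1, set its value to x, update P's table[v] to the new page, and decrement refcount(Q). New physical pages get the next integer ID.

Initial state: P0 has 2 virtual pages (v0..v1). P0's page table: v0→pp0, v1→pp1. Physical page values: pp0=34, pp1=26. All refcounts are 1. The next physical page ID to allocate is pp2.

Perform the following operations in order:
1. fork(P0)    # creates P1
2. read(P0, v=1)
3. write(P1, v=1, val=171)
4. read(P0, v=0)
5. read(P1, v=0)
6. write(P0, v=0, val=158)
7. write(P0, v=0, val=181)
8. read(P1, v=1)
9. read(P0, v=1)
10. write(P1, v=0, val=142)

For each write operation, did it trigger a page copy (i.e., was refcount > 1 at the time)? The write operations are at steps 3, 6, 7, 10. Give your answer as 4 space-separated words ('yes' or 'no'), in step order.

Op 1: fork(P0) -> P1. 2 ppages; refcounts: pp0:2 pp1:2
Op 2: read(P0, v1) -> 26. No state change.
Op 3: write(P1, v1, 171). refcount(pp1)=2>1 -> COPY to pp2. 3 ppages; refcounts: pp0:2 pp1:1 pp2:1
Op 4: read(P0, v0) -> 34. No state change.
Op 5: read(P1, v0) -> 34. No state change.
Op 6: write(P0, v0, 158). refcount(pp0)=2>1 -> COPY to pp3. 4 ppages; refcounts: pp0:1 pp1:1 pp2:1 pp3:1
Op 7: write(P0, v0, 181). refcount(pp3)=1 -> write in place. 4 ppages; refcounts: pp0:1 pp1:1 pp2:1 pp3:1
Op 8: read(P1, v1) -> 171. No state change.
Op 9: read(P0, v1) -> 26. No state change.
Op 10: write(P1, v0, 142). refcount(pp0)=1 -> write in place. 4 ppages; refcounts: pp0:1 pp1:1 pp2:1 pp3:1

yes yes no no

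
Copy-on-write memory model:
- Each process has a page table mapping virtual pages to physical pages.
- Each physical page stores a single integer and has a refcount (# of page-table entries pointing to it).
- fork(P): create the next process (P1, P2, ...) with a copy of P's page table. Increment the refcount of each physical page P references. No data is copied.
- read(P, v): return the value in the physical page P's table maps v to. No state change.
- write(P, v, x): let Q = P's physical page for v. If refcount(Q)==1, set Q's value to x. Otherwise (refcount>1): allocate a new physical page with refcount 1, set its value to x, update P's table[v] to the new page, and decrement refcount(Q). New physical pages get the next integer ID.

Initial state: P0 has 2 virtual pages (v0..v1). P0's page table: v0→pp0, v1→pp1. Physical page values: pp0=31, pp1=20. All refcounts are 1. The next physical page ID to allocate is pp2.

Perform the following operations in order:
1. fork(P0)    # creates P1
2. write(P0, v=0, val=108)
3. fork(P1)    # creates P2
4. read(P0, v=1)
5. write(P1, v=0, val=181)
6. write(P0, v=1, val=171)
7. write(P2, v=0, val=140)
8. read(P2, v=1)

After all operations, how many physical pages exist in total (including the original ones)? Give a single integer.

Op 1: fork(P0) -> P1. 2 ppages; refcounts: pp0:2 pp1:2
Op 2: write(P0, v0, 108). refcount(pp0)=2>1 -> COPY to pp2. 3 ppages; refcounts: pp0:1 pp1:2 pp2:1
Op 3: fork(P1) -> P2. 3 ppages; refcounts: pp0:2 pp1:3 pp2:1
Op 4: read(P0, v1) -> 20. No state change.
Op 5: write(P1, v0, 181). refcount(pp0)=2>1 -> COPY to pp3. 4 ppages; refcounts: pp0:1 pp1:3 pp2:1 pp3:1
Op 6: write(P0, v1, 171). refcount(pp1)=3>1 -> COPY to pp4. 5 ppages; refcounts: pp0:1 pp1:2 pp2:1 pp3:1 pp4:1
Op 7: write(P2, v0, 140). refcount(pp0)=1 -> write in place. 5 ppages; refcounts: pp0:1 pp1:2 pp2:1 pp3:1 pp4:1
Op 8: read(P2, v1) -> 20. No state change.

Answer: 5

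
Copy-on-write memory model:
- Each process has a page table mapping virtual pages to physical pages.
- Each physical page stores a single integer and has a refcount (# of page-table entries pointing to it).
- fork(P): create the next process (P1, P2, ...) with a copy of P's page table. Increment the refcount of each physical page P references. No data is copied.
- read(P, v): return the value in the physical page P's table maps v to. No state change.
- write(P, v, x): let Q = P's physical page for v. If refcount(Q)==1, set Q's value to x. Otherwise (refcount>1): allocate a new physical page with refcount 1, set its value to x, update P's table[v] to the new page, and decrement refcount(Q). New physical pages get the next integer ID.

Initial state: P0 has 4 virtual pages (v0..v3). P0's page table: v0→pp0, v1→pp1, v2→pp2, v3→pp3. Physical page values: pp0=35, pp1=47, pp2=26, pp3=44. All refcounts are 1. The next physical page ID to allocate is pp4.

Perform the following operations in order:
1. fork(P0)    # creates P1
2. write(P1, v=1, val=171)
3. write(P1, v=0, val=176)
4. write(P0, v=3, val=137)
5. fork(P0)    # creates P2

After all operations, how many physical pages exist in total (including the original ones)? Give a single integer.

Op 1: fork(P0) -> P1. 4 ppages; refcounts: pp0:2 pp1:2 pp2:2 pp3:2
Op 2: write(P1, v1, 171). refcount(pp1)=2>1 -> COPY to pp4. 5 ppages; refcounts: pp0:2 pp1:1 pp2:2 pp3:2 pp4:1
Op 3: write(P1, v0, 176). refcount(pp0)=2>1 -> COPY to pp5. 6 ppages; refcounts: pp0:1 pp1:1 pp2:2 pp3:2 pp4:1 pp5:1
Op 4: write(P0, v3, 137). refcount(pp3)=2>1 -> COPY to pp6. 7 ppages; refcounts: pp0:1 pp1:1 pp2:2 pp3:1 pp4:1 pp5:1 pp6:1
Op 5: fork(P0) -> P2. 7 ppages; refcounts: pp0:2 pp1:2 pp2:3 pp3:1 pp4:1 pp5:1 pp6:2

Answer: 7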